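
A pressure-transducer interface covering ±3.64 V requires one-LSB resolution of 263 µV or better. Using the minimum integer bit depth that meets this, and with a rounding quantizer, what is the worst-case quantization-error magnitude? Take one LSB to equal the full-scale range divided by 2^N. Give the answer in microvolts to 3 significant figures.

Full-scale range = 3.64 V − (-3.64 V) = 7.28 V.
7.28 V / 263 µV = 27680. Since 2^14 = 16384 and 2^15 = 32768, N = 15.
Step size = 7.28/32768 V = 222.17 µV.
Max error for round-to-nearest is LSB/2 = 111 µV.

111 µV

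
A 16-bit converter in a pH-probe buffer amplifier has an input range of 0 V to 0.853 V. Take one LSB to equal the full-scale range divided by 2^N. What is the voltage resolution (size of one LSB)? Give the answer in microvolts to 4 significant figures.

Full-scale range = 0.853 V.
2^16 = 65536 levels.
LSB = 0.853 V / 2^16 = 13.02 µV.

13.02 µV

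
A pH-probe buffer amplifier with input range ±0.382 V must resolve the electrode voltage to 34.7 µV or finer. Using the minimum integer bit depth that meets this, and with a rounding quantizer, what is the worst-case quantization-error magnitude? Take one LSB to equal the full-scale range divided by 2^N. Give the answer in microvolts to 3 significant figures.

The full-scale span is 0.382 − (-0.382) = 0.764 V.
Need 2^N ≥ 0.764 V / 34.7 µV = 22020 → N_min = 15.
LSB = 0.764 V / 2^15 = 23.315 µV.
|e|_max = LSB/2 = 11.7 µV.

11.7 µV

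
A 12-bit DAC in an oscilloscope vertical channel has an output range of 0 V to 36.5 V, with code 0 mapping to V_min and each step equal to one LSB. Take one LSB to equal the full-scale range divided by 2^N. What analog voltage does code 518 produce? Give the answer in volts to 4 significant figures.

V_FS = 36.5 V. LSB = 36.5 V / 2^12.
V_out = V_min + code × LSB = 0 V + 518 × 36.5 V / 4096
      = 0 + 4.61597 = 4.61597 V.

4.616 V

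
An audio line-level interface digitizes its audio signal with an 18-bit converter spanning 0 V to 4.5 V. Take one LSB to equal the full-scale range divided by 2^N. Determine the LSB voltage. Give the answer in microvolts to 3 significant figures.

17.2 µV

Span = 4.5 V.
Number of codes = 2^18 = 262144.
Step size = 4.5/262144 V = 17.2 µV.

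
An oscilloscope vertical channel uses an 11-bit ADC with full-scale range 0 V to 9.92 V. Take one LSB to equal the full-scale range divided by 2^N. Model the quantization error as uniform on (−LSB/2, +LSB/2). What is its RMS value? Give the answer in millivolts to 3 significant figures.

Full-scale range = 9.92 V.
LSB = 9.92 V / 2^11 = 4.8438 mV.
RMS of a uniform error over width LSB is LSB/√12 = 1.40 mV.

1.40 mV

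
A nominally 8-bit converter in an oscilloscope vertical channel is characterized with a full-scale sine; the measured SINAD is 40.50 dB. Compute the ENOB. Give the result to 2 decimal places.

ENOB = (40.50 − 1.76)/6.02 = 6.4352 bits.

6.44 bits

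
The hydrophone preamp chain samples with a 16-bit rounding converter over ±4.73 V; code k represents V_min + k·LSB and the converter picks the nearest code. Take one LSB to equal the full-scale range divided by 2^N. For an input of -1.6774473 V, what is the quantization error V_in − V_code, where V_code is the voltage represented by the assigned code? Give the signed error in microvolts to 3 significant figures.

+22.5 µV

The full-scale span is 4.73 − (-4.73) = 9.46 V. LSB = 9.46 V / 2^16 ≈ 144.3 µV.
(V_in − V_min)/LSB = (-1.6774473 − (-4.73)) × 65536/9.46 = 21147.1558 → nearest code k = 21147.
V_code = -4.73 + (21147/65536) × 9.46 = -1.6774697876 V.
Error = V_in − V_code = -1.6774473 − (-1.6774697876) = +22.5 µV.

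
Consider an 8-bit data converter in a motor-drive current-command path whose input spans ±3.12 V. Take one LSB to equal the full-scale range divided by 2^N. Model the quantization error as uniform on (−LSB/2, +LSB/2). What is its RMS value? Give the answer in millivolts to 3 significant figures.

7.04 mV

Full-scale range = 3.12 V − (-3.12 V) = 6.24 V.
Step size = 6.24/256 V = 24.375 mV.
σ_q = LSB/√12 = 24.375 mV/3.4641 = 7.04 mV.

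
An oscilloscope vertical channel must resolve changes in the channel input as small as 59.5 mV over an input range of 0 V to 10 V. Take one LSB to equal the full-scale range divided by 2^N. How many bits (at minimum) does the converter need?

Span = 10 V.
Required number of levels: 10/59.5 mV = 168.07; smallest N with 2^N ≥ that is 8.

8 bits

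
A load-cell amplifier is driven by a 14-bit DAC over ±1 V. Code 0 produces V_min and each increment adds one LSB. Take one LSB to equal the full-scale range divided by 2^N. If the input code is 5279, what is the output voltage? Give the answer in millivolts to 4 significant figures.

-355.6 mV

Span: 1 V − (-1 V) = 2 V. LSB = 2 V / 2^14.
Output = V_min + (5279/16384) × range = -1 + 0.322205 × 2 V
      = -1 + 0.644409 = -0.355591 V.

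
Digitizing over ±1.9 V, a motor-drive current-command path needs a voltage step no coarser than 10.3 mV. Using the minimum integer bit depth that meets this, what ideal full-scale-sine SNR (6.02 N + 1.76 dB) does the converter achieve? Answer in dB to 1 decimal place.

55.9 dB

Span: 1.9 V − (-1.9 V) = 3.8 V.
Levels needed ≥ 3.8/10.3 mV = 368.9. 2^9 = 512 suffices, so N_min = 9.
SNR = 6.02 × 9 + 1.76 = 55.94 dB.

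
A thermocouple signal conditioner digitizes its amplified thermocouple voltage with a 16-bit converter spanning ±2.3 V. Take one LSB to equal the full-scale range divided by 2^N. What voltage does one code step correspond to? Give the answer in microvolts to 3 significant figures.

Full-scale range = 2.3 V − (-2.3 V) = 4.6 V.
There are 2^16 = 65536 steps.
LSB = 4.6 V / 2^16 = 70.2 µV.

70.2 µV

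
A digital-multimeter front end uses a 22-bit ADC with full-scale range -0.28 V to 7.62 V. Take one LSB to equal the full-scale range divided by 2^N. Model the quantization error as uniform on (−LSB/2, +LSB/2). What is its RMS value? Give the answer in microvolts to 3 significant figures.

0.544 µV

The full-scale span is 7.62 − (-0.28) = 7.9 V.
LSB = 7.9 V ÷ 2^22 = 7.9/4194304 V = 1.8835 µV.
For a uniform distribution on [−LSB/2, +LSB/2], V_rms = LSB/√12 = 1.8835 µV/3.4641 = 0.544 µV.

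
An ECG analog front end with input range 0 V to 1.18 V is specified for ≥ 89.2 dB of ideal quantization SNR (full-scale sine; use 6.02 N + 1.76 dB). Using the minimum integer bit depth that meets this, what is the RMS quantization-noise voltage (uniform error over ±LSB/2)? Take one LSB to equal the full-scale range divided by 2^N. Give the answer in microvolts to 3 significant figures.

Full-scale range = 1.18 V.
Required N = ⌈(89.2 − 1.76)/6.02⌉ = ⌈14.525⌉ = 15.
LSB = 1.18 V / 2^15 = 36.011 µV.
σ_q = LSB/√12 = 36.011 µV/3.4641 = 10.4 µV.

10.4 µV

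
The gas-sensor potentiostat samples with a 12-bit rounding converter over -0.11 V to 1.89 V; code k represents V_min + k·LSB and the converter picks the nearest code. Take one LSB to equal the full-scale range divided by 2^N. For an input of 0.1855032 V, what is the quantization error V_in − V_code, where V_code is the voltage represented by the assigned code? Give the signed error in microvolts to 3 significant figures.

Span: 1.89 V − (-0.11 V) = 2 V. LSB = 2 V / 2^12 ≈ 488.3 µV.
(0.1855032 − (-0.11)) / LSB = 0.2955032 × 4096/2 = 605.1906. Nearest integer: k = 605.
V_code = -0.11 + (605/4096) × 2 = 0.1854101563 V.
e = 0.1855032 − (0.1854101563) = +93.0 µV.

+93.0 µV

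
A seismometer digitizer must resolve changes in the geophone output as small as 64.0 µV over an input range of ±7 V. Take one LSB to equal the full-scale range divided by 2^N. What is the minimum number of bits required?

The full-scale span is 7 − (-7) = 14 V.
Levels needed ≥ 14/64.0 µV = 218800. 2^18 = 262144 suffices, so N_min = 18.

18 bits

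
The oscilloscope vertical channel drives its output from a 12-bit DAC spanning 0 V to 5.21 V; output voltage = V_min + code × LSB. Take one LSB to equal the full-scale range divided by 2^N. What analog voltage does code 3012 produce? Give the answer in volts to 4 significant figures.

V_FS = 5.21 V. LSB = 5.21 V / 2^12.
Output = V_min + (3012/4096) × range = 0 + 0.735352 × 5.21 V
      = 0 + 3.83118 = 3.83118 V.

3.831 V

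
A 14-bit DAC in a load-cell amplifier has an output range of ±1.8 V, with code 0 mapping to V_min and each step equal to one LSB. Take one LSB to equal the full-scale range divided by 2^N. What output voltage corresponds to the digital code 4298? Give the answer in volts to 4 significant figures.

Full-scale range = 1.8 V − (-1.8 V) = 3.6 V. LSB = 3.6 V / 2^14.
Output = V_min + (4298/16384) × range = -1.8 + 0.262329 × 3.6 V
      = -1.8 V + 0.944385 V = -0.855615 V.

-0.8556 V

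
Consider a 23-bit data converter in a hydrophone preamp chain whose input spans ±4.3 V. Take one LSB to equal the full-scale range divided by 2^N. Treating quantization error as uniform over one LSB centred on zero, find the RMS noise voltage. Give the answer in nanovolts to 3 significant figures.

296 nV

Full-scale range = 4.3 V − (-4.3 V) = 8.6 V.
Step size = 8.6/8388608 V = 1.0252 µV.
σ_q = LSB/√12 = 1.0252 µV/3.4641 = 296 nV.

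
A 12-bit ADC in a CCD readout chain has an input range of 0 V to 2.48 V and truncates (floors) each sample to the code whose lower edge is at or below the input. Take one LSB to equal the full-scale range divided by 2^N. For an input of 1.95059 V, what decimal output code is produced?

3221

V_FS = 2.48 V. LSB = 2.48 V / 2^12 ≈ 0.6055 mV.
code = ⌊(V_in − V_min)/LSB⌋ = ⌊(V_in − V_min) × 2^12 / range⌋
     = ⌊(1.95059 − (0)) × 4096 / 2.48⌋ = ⌊1.95059 × 4096/2.48⌋
     = ⌊3221.620⌋ = 3221.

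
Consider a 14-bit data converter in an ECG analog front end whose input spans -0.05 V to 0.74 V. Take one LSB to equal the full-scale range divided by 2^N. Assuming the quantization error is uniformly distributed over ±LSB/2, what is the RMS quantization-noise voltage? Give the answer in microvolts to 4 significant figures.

13.92 µV

Full-scale range = 0.74 V − (-0.05 V) = 0.79 V.
LSB = 0.79 V ÷ 2^14 = 0.79/16384 V = 48.2178 µV.
σ_q = LSB/√12 = 48.2178 µV/3.4641 = 13.92 µV.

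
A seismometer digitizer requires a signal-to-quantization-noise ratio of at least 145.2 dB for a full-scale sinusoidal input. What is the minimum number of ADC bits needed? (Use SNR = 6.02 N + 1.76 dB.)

24 bits

Solving 6.02 N ≥ 145.2 − 1.76: N ≥ 23.827. Round up → N = 24.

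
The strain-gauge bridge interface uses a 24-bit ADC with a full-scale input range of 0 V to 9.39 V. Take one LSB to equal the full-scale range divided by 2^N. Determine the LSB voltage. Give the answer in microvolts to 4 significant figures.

Span = 9.39 V.
There are 2^24 = 16777216 steps.
LSB = 9.39 V / 2^24 = 0.5597 µV.

0.5597 µV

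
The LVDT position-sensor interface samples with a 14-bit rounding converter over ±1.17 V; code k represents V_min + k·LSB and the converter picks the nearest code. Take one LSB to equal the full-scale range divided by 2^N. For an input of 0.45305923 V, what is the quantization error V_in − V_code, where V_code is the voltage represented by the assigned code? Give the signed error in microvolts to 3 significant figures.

Full-scale range = 1.17 V − (-1.17 V) = 2.34 V. LSB = 2.34 V / 2^14 ≈ 142.8 µV.
(0.45305923 − (-1.17)) / LSB = 1.62305923 × 16384/2.34 = 11364.1891. Nearest integer: k = 11364.
V_code = -1.17 + (11364/16384) × 2.34 = 0.45303222656 V.
V_in − V_code = 0.45305923 − (0.45303222656) = +27.0 µV.

+27.0 µV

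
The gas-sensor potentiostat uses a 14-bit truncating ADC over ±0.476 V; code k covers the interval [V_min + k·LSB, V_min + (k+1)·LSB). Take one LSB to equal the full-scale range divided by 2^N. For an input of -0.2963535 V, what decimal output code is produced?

The full-scale span is 0.476 − (-0.476) = 0.952 V. LSB = 0.952 V / 2^14 ≈ 58.11 µV.
V_in − V_min = -0.2963535 − (-0.476) = 0.1796465 V.
Divide by LSB: 0.1796465 × 16384/0.952 = 3091.7314.
Truncating gives code 3091.

3091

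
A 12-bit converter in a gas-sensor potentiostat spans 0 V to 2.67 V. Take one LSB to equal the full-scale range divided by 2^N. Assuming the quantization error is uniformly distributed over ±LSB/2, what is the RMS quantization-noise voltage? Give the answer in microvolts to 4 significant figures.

Range is 2.67 V.
One LSB is 2.67 V / 4096 = 0.651855 mV.
V_rms = LSB/√12 = 0.651855 mV / √12 = 188.2 µV.

188.2 µV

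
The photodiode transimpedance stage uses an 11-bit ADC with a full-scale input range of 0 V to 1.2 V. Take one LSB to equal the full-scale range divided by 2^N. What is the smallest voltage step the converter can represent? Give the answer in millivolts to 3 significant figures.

Range is 1.2 V.
There are 2^11 = 2048 steps.
LSB = 1.2 V / 2^11 = 0.586 mV.

0.586 mV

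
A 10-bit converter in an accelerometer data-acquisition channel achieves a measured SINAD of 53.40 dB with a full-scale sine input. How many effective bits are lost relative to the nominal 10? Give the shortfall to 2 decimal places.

ENOB = (SINAD − 1.76)/6.02 = (53.40 − 1.76)/6.02 = 8.5781 bits.
Lost resolution: 10 − 8.5781 = 1.4219 bits.

1.42 bits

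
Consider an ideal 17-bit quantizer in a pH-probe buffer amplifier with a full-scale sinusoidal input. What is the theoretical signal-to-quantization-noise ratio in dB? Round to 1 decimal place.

Ideal quantization SNR: 6.02 × 17 + 1.76 dB = 104.1 dB.

104.1 dB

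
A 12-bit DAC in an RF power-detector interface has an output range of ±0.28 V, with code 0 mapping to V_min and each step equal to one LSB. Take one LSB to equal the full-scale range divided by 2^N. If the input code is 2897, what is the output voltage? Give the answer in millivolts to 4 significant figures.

Full-scale range = 0.28 V − (-0.28 V) = 0.56 V. LSB = 0.56 V / 2^12.
V_out = V_min + code × LSB = -0.28 V + 2897 × 0.56 V / 4096
      = -0.28 V + 0.396074 V = 0.116074 V.

116.1 mV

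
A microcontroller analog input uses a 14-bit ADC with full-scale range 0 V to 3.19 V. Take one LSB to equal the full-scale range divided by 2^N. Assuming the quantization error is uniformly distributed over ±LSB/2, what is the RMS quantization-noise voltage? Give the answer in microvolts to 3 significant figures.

56.2 µV

Span = 3.19 V.
LSB = 3.19 V ÷ 2^14 = 3.19/16384 V = 194.70 µV.
V_rms = LSB/√12 = 194.70 µV / √12 = 56.2 µV.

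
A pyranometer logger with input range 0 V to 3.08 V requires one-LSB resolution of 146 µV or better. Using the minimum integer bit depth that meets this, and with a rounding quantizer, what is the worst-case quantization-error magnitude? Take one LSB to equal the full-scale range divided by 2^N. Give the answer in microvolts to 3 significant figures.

V_FS = 3.08 V.
3.08 V / 146 µV = 21100. Since 2^14 = 16384 and 2^15 = 32768, N = 15.
LSB = 3.08 V / 2^15 = 93.994 µV.
Max error for round-to-nearest is LSB/2 = 47.0 µV.

47.0 µV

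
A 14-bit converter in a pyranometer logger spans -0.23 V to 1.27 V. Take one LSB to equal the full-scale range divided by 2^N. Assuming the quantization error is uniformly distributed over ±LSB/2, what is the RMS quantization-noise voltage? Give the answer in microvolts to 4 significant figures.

26.43 µV

Full-scale range = 1.27 V − (-0.23 V) = 1.5 V.
One LSB is 1.5 V / 16384 = 91.5527 µV.
σ_q = LSB/√12 = 91.5527 µV/3.4641 = 26.43 µV.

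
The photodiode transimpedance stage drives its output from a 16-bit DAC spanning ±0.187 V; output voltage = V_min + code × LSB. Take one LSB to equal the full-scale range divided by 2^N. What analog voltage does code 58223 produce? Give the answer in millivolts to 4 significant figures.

Range = 0.187 − (-0.187) = 0.374 V. LSB = 0.374 V / 2^16.
V_out = V_min + code × LSB = -0.187 V + 58223 × 0.374 V / 65536
      = -0.187 + 0.332266 = 0.145266 V.

145.3 mV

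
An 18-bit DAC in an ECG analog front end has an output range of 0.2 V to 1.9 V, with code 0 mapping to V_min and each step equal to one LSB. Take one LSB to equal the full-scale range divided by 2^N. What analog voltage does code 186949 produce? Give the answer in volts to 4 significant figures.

1.412 V

The full-scale span is 1.9 − (0.2) = 1.7 V. LSB = 1.7 V / 2^18.
Output = V_min + (186949/262144) × range = 0.2 + 0.713154 × 1.7 V
      = 0.2 + 1.21236 = 1.41236 V.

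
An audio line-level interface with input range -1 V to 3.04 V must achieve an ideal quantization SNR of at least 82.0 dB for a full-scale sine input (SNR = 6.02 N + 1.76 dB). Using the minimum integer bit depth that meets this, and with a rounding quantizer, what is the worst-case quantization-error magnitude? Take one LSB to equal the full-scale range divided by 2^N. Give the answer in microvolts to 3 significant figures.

The full-scale span is 3.04 − (-1) = 4.04 V.
N ≥ (82.0 − 1.76)/6.02 = 13.329 → N_min = 14.
LSB = 4.04 V / 2^14 = 246.58 µV.
Half an LSB is 123 µV.

123 µV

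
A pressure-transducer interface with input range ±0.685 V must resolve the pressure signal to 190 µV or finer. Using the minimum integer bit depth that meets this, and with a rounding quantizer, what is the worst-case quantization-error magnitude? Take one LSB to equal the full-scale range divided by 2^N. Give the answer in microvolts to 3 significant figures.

Full-scale range = 0.685 V − (-0.685 V) = 1.37 V.
Required number of levels: 1.37/190 µV = 7210.5; smallest N with 2^N ≥ that is 13.
LSB = 1.37 V ÷ 2^13 = 1.37/8192 V = 167.24 µV.
Half an LSB is 83.6 µV.

83.6 µV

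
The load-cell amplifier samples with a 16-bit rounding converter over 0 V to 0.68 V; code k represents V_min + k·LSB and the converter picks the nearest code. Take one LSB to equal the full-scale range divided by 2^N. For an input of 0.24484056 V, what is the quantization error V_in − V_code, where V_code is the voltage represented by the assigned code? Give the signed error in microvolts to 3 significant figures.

−1.36 µV

Full-scale range = 0.68 V. LSB = 0.68 V / 2^16 ≈ 10.38 µV.
Position in LSBs: (0.24484056 − (0)) × 65536/0.68 = 23596.8690; rounding gives k = 23597.
V_code = 0 + (23597/65536) × 0.68 = 0.24484191895 V.
V_in − V_code = 0.24484056 − (0.24484191895) = −1.36 µV.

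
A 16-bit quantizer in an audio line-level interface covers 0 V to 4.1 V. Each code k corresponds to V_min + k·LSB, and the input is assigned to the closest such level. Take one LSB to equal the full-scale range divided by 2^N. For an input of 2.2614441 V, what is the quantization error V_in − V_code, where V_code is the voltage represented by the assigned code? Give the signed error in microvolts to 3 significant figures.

V_FS = 4.1 V. LSB = 4.1 V / 2^16 ≈ 62.56 µV.
(V_in − V_min)/LSB = (2.2614441 − (0)) × 65536/4.1 = 36147.8050 → nearest code k = 36148.
Reconstructed level: 0 + 36148 × 4.1/65536 V = 2.2614562988 V.
Error = V_in − V_code = 2.2614441 − (2.2614562988) = −12.2 µV.

−12.2 µV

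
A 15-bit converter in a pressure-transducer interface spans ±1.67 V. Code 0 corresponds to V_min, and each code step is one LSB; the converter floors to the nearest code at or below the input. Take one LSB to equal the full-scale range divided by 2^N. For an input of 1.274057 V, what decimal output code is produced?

Range = 1.67 − (-1.67) = 3.34 V. LSB = 3.34 V / 2^15 ≈ 101.9 µV.
code = ⌊(V_in − V_min)/LSB⌋ = ⌊(V_in − V_min) × 2^15 / range⌋
     = ⌊(1.274057 − (-1.67)) × 32768 / 3.34⌋ = ⌊2.944057 × 32768/3.34⌋
     = ⌊28883.491⌋ = 28883.

28883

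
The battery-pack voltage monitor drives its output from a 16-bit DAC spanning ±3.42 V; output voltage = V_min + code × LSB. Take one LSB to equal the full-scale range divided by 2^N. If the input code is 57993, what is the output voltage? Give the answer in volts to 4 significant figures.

2.633 V

Range = 3.42 − (-3.42) = 6.84 V. LSB = 6.84 V / 2^16.
V_out = V_min + code × LSB = -3.42 V + 57993 × 6.84 V / 65536
      = -3.42 V + 6.05274 V = 2.63274 V.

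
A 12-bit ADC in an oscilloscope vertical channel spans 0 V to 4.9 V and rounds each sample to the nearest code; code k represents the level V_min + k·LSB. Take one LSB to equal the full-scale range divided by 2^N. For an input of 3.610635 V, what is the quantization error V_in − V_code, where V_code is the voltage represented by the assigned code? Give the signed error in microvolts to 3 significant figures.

V_FS = 4.9 V. LSB = 4.9 V / 2^12 ≈ 1.196 mV.
(V_in − V_min)/LSB = (3.610635 − (0)) × 4096/4.9 = 3018.1961 → nearest code k = 3018.
Reconstructed level: 0 + 3018 × 4.9/4096 V = 3.610400391 V.
V_in − V_code = 3.610635 − (3.610400391) = +235 µV.

+235 µV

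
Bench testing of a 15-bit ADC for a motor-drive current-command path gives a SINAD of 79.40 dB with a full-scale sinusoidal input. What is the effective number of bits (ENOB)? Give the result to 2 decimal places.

ENOB = (79.40 − 1.76)/6.02 = 12.8970 bits.

12.90 bits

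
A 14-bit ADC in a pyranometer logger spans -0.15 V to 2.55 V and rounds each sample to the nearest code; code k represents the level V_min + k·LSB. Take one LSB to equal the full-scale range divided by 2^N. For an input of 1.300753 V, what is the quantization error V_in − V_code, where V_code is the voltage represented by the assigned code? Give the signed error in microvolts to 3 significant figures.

Full-scale range = 2.55 V − (-0.15 V) = 2.7 V. LSB = 2.7 V / 2^14 ≈ 164.8 µV.
(1.300753 − (-0.15)) / LSB = 1.450753 × 16384/2.7 = 8803.3841. Nearest integer: k = 8803.
Reconstructed level: -0.15 + 8803 × 2.7/16384 V = 1.3006896973 V.
Error = V_in − V_code = 1.300753 − (1.3006896973) = +63.3 µV.

+63.3 µV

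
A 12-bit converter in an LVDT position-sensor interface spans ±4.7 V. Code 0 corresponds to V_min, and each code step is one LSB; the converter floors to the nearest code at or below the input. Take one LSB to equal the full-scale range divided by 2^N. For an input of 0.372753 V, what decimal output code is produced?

Full-scale range = 4.7 V − (-4.7 V) = 9.4 V. LSB = 9.4 V / 2^12 ≈ 2.295 mV.
code = ⌊(V_in − V_min)/LSB⌋ = ⌊(V_in − V_min) × 2^12 / range⌋
     = ⌊(0.372753 − (-4.7)) × 4096 / 9.4⌋ = ⌊5.072753 × 4096/9.4⌋
     = ⌊2210.425⌋ = 2210.

2210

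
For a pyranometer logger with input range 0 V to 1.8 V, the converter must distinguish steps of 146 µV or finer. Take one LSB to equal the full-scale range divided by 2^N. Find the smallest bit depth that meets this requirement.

V_FS = 1.8 V.
1.8 V / 146 µV = 12330. Since 2^13 = 8192 and 2^14 = 16384, N = 14.

14 bits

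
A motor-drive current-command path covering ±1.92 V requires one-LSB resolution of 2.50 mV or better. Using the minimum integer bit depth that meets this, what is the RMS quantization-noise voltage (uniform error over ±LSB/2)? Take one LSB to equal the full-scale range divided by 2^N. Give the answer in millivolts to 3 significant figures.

0.541 mV

The full-scale span is 1.92 − (-1.92) = 3.84 V.
Levels needed ≥ 3.84/2.50 mV = 1536. 2^11 = 2048 suffices, so N_min = 11.
One LSB is 3.84 V / 2048 = 1.8750 mV.
V_rms = LSB/√12 = 0.541 mV.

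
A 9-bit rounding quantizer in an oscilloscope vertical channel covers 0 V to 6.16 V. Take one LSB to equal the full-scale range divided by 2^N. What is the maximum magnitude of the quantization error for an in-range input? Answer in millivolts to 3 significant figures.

V_FS = 6.16 V.
One LSB is 6.16 V / 512 = 12.031 mV.
A rounding quantizer has |error| ≤ LSB/2 = 6.02 mV.

6.02 mV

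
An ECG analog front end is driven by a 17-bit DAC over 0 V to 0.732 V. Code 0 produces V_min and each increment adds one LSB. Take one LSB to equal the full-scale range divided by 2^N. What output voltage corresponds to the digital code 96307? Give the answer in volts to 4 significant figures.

Full-scale range = 0.732 V. LSB = 0.732 V / 2^17.
V_out = V_min + code × LSB = 0 V + 96307 × 0.732 V / 131072
      = 0 + 0.537847 = 0.537847 V.

0.5378 V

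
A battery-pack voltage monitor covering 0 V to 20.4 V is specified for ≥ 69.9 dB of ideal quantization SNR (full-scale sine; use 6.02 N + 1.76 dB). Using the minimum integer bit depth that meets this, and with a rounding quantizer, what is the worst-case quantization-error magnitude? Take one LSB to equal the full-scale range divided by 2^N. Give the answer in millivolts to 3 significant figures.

Range is 20.4 V.
Required N = ⌈(69.9 − 1.76)/6.02⌉ = ⌈11.319⌉ = 12.
LSB = 20.4 V / 2^12 = 4.9805 mV.
Half an LSB is 2.49 mV.

2.49 mV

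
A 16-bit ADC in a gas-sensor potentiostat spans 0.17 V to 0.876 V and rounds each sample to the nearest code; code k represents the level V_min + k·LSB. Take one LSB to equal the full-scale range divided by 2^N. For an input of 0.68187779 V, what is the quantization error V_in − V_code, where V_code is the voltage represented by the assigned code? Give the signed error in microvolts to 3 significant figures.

+1.94 µV

The full-scale span is 0.876 − (0.17) = 0.706 V. LSB = 0.706 V / 2^16 ≈ 10.77 µV.
(0.68187779 − (0.17)) / LSB = 0.51187779 × 65536/0.706 = 47516.1797. Nearest integer: k = 47516.
V_code = 0.17 + (47516/65536) × 0.706 = 0.68187585449 V.
V_in − V_code = 0.68187779 − (0.68187585449) = +1.94 µV.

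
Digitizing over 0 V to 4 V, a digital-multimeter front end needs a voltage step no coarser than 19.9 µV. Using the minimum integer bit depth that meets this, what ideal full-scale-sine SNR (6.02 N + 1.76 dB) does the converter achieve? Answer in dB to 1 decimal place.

110.1 dB

Full-scale range = 4 V.
Need 2^N ≥ 4 V / 19.9 µV = 201000 → N_min = 18.
6.02(18) + 1.76 = 110.12 dB.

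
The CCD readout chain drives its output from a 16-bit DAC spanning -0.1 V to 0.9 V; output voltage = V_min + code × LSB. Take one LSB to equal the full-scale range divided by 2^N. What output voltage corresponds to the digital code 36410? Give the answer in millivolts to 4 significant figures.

Full-scale range = 0.9 V − (-0.1 V) = 1 V. LSB = 1 V / 2^16.
Output = V_min + (36410/65536) × range = -0.1 + 0.555573 × 1 V
      = -0.1 + 0.555573 = 0.455573 V.

455.6 mV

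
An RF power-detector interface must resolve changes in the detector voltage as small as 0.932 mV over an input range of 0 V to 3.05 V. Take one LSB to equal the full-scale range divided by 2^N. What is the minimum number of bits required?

Full-scale range = 3.05 V.
Levels needed ≥ 3.05/0.932 mV = 3273. 2^12 = 4096 suffices, so N_min = 12.

12 bits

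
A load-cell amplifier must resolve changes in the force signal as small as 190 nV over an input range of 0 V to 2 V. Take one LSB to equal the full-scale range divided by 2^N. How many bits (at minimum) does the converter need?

24 bits

V_FS = 2 V.
Need 2^N ≥ 2 V / 190 nV = 1.053e7 → N_min = 24.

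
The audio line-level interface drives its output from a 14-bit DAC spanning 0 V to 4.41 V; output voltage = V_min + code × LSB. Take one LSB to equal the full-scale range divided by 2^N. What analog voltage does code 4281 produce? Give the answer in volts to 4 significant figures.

1.152 V

V_FS = 4.41 V. LSB = 4.41 V / 2^14.
Output = V_min + (4281/16384) × range = 0 + 0.261292 × 4.41 V
      = 0 V + 1.15230 V = 1.15230 V.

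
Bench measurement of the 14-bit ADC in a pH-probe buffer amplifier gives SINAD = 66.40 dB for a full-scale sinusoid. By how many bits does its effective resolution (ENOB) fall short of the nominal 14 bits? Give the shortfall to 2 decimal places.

3.26 bits

Effective bits = (66.40 − 1.76)/6.02 = 10.7375.
14 − 10.7375 = 3.26 bits below nominal.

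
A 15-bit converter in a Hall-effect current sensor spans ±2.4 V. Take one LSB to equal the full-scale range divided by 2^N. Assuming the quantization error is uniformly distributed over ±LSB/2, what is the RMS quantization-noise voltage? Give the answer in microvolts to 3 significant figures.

42.3 µV

Range = 2.4 − (-2.4) = 4.8 V.
Step size = 4.8/32768 V = 146.48 µV.
For a uniform distribution on [−LSB/2, +LSB/2], V_rms = LSB/√12 = 146.48 µV/3.4641 = 42.3 µV.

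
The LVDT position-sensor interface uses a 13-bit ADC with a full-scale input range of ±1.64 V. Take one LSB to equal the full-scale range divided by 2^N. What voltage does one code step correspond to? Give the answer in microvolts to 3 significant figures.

400 µV

The full-scale span is 1.64 − (-1.64) = 3.28 V.
Number of codes = 2^13 = 8192.
LSB = 3.28 V / 2^13 = 400 µV.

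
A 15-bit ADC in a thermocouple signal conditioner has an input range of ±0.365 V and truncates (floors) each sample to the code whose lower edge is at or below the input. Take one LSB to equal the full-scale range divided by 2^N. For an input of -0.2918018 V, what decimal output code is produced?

Span: 0.365 V − (-0.365 V) = 0.73 V. LSB = 0.73 V / 2^15 ≈ 22.28 µV.
V_in − V_min = -0.2918018 − (-0.365) = 0.0731982 V.
Divide by LSB: 0.0731982 × 32768/0.73 = 3285.6967.
Truncating gives code 3285.

3285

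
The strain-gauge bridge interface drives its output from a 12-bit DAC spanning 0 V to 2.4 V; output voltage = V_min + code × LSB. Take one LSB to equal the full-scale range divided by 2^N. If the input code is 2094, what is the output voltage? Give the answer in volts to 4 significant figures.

V_FS = 2.4 V. LSB = 2.4 V / 2^12.
V_out = 0 + 2094 × (2.4/4096) V
      = 0 + 1.22695 = 1.22695 V.

1.227 V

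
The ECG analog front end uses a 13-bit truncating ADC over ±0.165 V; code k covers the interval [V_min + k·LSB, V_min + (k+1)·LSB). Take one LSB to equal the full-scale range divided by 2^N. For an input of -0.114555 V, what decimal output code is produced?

Full-scale range = 0.165 V − (-0.165 V) = 0.33 V. LSB = 0.33 V / 2^13 ≈ 40.28 µV.
code = ⌊(V_in − V_min)/LSB⌋ = ⌊(V_in − V_min) × 2^13 / range⌋
     = ⌊(-0.114555 − (-0.165)) × 8192 / 0.33⌋ = ⌊0.050445 × 8192/0.33⌋
     = ⌊1252.259⌋ = 1252.

1252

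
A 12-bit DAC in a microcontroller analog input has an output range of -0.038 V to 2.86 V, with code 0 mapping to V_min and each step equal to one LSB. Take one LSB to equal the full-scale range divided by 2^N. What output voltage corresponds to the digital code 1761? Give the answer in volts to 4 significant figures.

1.208 V

Full-scale range = 2.86 V − (-0.038 V) = 2.898 V. LSB = 2.898 V / 2^12.
V_out = V_min + code × LSB = -0.038 V + 1761 × 2.898 V / 4096
      = -0.038 V + 1.24594 V = 1.20794 V.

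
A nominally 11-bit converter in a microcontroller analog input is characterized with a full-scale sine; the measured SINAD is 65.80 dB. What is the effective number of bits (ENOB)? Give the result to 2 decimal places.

10.64 bits

Inverting SNR = 6.02 N + 1.76: N_eff = (65.80 − 1.76)/6.02 = 10.6379.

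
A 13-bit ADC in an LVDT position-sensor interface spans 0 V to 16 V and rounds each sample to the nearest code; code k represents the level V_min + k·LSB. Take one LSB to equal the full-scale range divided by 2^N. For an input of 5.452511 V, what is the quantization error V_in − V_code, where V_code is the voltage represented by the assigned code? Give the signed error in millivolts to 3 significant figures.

−0.614 mV

Span = 16 V. LSB = 16 V / 2^13 ≈ 1.953 mV.
(5.452511 − (0)) / LSB = 5.452511 × 8192/16 = 2791.6856. Nearest integer: k = 2792.
V_code = 0 + (2792/8192) × 16 = 5.453125000 V.
V_in − V_code = 5.452511 − (5.453125000) = −0.614 mV.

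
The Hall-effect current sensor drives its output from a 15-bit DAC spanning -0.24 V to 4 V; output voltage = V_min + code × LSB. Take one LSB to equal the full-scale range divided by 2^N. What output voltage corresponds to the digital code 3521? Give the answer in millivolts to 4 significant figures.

215.6 mV

The full-scale span is 4 − (-0.24) = 4.24 V. LSB = 4.24 V / 2^15.
V_out = -0.24 + 3521 × (4.24/32768) V
      = -0.24 + 0.455598 = 0.215598 V.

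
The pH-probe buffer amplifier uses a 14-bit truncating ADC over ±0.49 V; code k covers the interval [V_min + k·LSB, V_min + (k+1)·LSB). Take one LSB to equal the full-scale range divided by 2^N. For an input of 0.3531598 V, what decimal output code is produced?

The full-scale span is 0.49 − (-0.49) = 0.98 V. LSB = 0.98 V / 2^14 ≈ 59.81 µV.
code = ⌊(V_in − V_min)/LSB⌋ = ⌊(V_in − V_min) × 2^14 / range⌋
     = ⌊(0.3531598 − (-0.49)) × 16384 / 0.98⌋ = ⌊0.8431598 × 16384/0.98⌋
     = ⌊14096.255⌋ = 14096.

14096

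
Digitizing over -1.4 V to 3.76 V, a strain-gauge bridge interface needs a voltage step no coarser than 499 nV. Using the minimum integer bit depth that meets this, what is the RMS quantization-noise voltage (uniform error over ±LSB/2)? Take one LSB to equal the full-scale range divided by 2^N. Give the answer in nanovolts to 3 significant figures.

88.8 nV

The full-scale span is 3.76 − (-1.4) = 5.16 V.
Levels needed ≥ 5.16/499 nV = 1.034e7. 2^24 = 16777216 suffices, so N_min = 24.
One LSB is 5.16 V / 16777216 = 307.56 nV.
V_rms = LSB/√12 = 88.8 nV.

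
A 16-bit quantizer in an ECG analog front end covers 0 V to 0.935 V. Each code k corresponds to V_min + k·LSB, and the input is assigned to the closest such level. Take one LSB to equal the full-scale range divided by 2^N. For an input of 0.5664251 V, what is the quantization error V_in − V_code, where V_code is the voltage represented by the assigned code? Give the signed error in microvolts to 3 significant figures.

V_FS = 0.935 V. LSB = 0.935 V / 2^16 ≈ 14.27 µV.
(V_in − V_min)/LSB = (0.5664251 − (0)) × 65536/0.935 = 39701.8560 → nearest code k = 39702.
Reconstructed level: 0 + 39702 × 0.935/65536 V = 0.56642715454 V.
V_in − V_code = 0.5664251 − (0.56642715454) = −2.05 µV.

−2.05 µV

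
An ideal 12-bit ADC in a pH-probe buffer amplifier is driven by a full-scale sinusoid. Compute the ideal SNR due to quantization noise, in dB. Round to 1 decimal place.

6.02(12) + 1.76 = 72.24 + 1.76 = 74.00 dB.

74.0 dB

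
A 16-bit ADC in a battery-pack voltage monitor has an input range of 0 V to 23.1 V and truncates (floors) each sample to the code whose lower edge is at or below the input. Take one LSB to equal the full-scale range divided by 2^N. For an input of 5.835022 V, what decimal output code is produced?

Span = 23.1 V. LSB = 23.1 V / 2^16 ≈ 352.5 µV.
V_in − V_min = 5.835022 − (0) = 5.835022 V.
Divide by LSB: 5.835022 × 65536/23.1 = 16554.2858.
Truncating gives code 16554.

16554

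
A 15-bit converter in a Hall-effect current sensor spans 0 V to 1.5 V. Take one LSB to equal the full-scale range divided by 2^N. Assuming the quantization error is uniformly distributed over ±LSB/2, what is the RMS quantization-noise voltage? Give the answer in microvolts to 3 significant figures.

Range is 1.5 V.
LSB = 1.5 V / 2^15 = 45.776 µV.
For a uniform distribution on [−LSB/2, +LSB/2], V_rms = LSB/√12 = 45.776 µV/3.4641 = 13.2 µV.

13.2 µV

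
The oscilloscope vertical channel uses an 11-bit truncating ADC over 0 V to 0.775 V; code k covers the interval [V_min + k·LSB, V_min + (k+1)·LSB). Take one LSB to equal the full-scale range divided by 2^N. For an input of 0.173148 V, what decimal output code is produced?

Range is 0.775 V. LSB = 0.775 V / 2^11 ≈ 378.4 µV.
code = ⌊(V_in − V_min)/LSB⌋ = ⌊(V_in − V_min) × 2^11 / range⌋
     = ⌊(0.173148 − (0)) × 2048 / 0.775⌋ = ⌊0.173148 × 2048/0.775⌋
     = ⌊457.558⌋ = 457.

457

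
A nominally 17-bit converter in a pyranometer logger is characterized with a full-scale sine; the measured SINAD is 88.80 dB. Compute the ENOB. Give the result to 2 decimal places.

14.46 bits

(88.80 − 1.76) / 6.02 = 87.04/6.02 = 14.4585 effective bits.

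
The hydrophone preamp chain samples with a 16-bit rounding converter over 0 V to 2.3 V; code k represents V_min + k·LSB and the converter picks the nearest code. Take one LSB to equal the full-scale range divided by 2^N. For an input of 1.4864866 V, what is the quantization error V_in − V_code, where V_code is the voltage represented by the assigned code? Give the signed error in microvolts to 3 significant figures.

−6.32 µV

Full-scale range = 2.3 V. LSB = 2.3 V / 2^16 ≈ 35.10 µV.
(1.4864866 − (0)) / LSB = 1.4864866 × 65536/2.3 = 42355.8199. Nearest integer: k = 42356.
V_code = V_min + k × range/2^16 = 0 + 42356 × 2.3/65536 = 1.4864929199 V.
V_in − V_code = 1.4864866 − (1.4864929199) = −6.32 µV.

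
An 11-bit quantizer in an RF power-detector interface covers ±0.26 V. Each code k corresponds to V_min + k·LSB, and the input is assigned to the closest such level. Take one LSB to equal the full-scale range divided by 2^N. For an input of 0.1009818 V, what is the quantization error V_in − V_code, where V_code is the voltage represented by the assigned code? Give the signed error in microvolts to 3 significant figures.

−72.9 µV

Span: 0.26 V − (-0.26 V) = 0.52 V. LSB = 0.52 V / 2^11 ≈ 253.9 µV.
(0.1009818 − (-0.26)) / LSB = 0.3609818 × 2048/0.52 = 1421.7129. Nearest integer: k = 1422.
V_code = -0.26 + (1422/2048) × 0.52 = 0.1010546875 V.
e = 0.1009818 − (0.1010546875) = −72.9 µV.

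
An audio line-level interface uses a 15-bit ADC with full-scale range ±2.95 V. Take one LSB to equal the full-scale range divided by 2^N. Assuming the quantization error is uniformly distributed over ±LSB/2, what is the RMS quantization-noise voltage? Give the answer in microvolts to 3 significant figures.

Span: 2.95 V − (-2.95 V) = 5.9 V.
LSB = 5.9 V / 2^15 = 180.05 µV.
V_rms = LSB/√12 = 180.05 µV / √12 = 52.0 µV.

52.0 µV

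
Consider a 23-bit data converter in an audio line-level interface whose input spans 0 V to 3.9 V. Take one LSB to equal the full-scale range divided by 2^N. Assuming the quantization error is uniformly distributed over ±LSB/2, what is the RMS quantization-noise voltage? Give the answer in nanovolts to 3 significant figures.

Range is 3.9 V.
LSB = 3.9 V / 2^23 = 464.92 nV.
V_rms = LSB/√12 = 464.92 nV / √12 = 134 nV.

134 nV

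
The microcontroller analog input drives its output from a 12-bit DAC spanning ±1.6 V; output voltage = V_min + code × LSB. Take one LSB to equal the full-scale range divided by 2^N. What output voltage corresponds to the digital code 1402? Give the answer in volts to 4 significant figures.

Full-scale range = 1.6 V − (-1.6 V) = 3.2 V. LSB = 3.2 V / 2^12.
Output = V_min + (1402/4096) × range = -1.6 + 0.342285 × 3.2 V
      = -1.6 V + 1.09531 V = -0.504688 V.

-0.5047 V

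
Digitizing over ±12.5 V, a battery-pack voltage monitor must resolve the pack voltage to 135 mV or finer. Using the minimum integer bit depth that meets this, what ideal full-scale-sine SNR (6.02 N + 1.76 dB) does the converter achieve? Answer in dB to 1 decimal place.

49.9 dB

Full-scale range = 12.5 V − (-12.5 V) = 25 V.
Need 2^N ≥ 25 V / 135 mV = 185.2 → N_min = 8.
Ideal SNR at N = 8: 6.02·8 + 1.76 = 49.9 dB.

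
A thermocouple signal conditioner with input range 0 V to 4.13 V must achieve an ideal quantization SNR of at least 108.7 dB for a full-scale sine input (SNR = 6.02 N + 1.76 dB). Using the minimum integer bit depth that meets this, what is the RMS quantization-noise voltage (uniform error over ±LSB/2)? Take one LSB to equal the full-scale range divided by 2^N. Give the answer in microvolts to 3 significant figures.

V_FS = 4.13 V.
6.02 N + 1.76 ≥ 108.7 gives N ≥ 17.764, so the minimum integer is 18.
Step size = 4.13/262144 V = 15.755 µV.
σ_q = LSB/√12 = 15.755 µV/3.4641 = 4.55 µV.

4.55 µV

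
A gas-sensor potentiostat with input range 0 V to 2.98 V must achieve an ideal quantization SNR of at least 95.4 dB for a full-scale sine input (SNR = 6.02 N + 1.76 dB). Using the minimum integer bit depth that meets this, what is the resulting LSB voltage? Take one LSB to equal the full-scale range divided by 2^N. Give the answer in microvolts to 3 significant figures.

45.5 µV

Span = 2.98 V.
N ≥ (95.4 − 1.76)/6.02 = 15.555 → N_min = 16.
LSB = 2.98 V ÷ 2^16 = 2.98/65536 V = 45.5 µV.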